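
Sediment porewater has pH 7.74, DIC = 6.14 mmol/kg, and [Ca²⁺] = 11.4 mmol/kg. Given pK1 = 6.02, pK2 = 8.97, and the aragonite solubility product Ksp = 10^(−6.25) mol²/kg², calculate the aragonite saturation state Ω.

α₂ = 1 / (1 + [H⁺]/K2 + [H⁺]²/(K1K2)) = 1 / (1 + 10^+1.23 + 10^-0.49)
   = 1 / (1 + 16.982 + 0.32359) = 1/18.306 = 0.05463
[CO3²⁻] = α₂ × DIC = 0.05463 × 6.14 = 0.3354 mmol/kg
Ksp = 10^(−6.25) = 5.623×10^-7
Ω = [Ca²⁺][CO3²⁻]/Ksp = (11.4×10^-3)(3.354×10^-4) / 5.623×10^-7 = 6.80

Ω = 6.80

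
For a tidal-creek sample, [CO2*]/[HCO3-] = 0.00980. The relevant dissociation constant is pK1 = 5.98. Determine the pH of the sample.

pH = 7.99

From K1 = [H⁺][HCO3-]/[CO2*]:  pH = pK1 − log₁₀([CO2*]/[HCO3-])
log₁₀(0.00980) = -2.009
pH = 5.98 − (-2.009) = 7.99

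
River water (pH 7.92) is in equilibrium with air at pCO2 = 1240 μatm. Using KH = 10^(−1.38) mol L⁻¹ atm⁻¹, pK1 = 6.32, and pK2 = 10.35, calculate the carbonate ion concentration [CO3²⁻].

[CO2*] = KH · pCO2 = 10^(−1.38) × 1240×10^-6 = 5.169×10^-5 mol/L
α₀ = 1/(1 + K1/[H⁺] + K1K2/[H⁺]²) = 1/(1 + 10^+1.60 + 10^-0.83) = 0.02441
DIC = [CO2*]/α₀ = 5.169×10^-5 / 0.02441 = 2.117 mmol/L
[CO3²⁻] = α₂·DIC; α₂ = 0.003611, so [CO3²⁻] = 0.003611 × 2.117 = 0.00765 mmol/L = 7.65 μmol/L

[CO3²⁻] = 7.65 μmol/L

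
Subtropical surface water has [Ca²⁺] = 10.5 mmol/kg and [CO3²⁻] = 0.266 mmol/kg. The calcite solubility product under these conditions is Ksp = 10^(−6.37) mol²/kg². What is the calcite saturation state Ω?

Ω = 6.55

Ksp = 10^(−6.37) = 4.266×10^-7
Ω = [Ca²⁺][CO3²⁻]/Ksp = (10.5×10^-3)(0.266×10^-3) / 4.266×10^-7 = 6.55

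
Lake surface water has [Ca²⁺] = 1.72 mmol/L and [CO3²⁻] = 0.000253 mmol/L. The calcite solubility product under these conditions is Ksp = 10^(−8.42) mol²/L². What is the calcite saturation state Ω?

Ω = 0.114

Ksp = 10^(−8.42) = 3.802×10^-9
Ω = [Ca²⁺][CO3²⁻]/Ksp = (1.72×10^-3)(0.000253×10^-3) / 3.802×10^-9 = 0.114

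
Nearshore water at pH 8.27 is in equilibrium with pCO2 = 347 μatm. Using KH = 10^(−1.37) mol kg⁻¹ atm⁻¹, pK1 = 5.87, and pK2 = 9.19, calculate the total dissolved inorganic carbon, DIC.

DIC = 4.18 mmol/kg

[CO2*] = KH · pCO2 = 10^(−1.37) × 347×10^-6 = 1.480×10^-5 mol/kg
α₀ = 1/(1 + K1/[H⁺] + K1K2/[H⁺]²) = 1/(1 + 10^+2.40 + 10^+1.48) = 0.003541
DIC = [CO2*]/α₀ = 1.480×10^-5 / 0.003541 = 4.18 mmol/kg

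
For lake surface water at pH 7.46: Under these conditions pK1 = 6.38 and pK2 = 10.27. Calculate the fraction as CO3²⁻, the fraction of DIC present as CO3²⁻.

α₂ = 1 / (1 + [H⁺]/K2 + [H⁺]²/(K1K2)) = 1 / (1 + 10^+2.81 + 10^+1.73)
   = 1 / (1 + 645.65 + 53.703) = 1/700.36 = 0.001428

α₂ = 0.00143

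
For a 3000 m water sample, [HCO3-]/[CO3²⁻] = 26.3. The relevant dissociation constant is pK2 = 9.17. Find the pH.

pH = 7.75

From K2 = [H⁺][CO3²⁻]/[HCO3-]:  pH = pK2 − log₁₀([HCO3-]/[CO3²⁻])
log₁₀(26.3) = +1.420
pH = 9.17 − (+1.420) = 7.75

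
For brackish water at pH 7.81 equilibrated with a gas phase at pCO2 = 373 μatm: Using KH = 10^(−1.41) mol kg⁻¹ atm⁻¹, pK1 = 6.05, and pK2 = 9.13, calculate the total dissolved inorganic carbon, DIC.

DIC = 0.890 mmol/kg

[CO2*] = KH · pCO2 = 10^(−1.41) × 373×10^-6 = 1.451×10^-5 mol/kg
α₀ = 1/(1 + K1/[H⁺] + K1K2/[H⁺]²) = 1/(1 + 10^+1.76 + 10^+0.44) = 0.01631
DIC = [CO2*]/α₀ = 1.451×10^-5 / 0.01631 = 0.890 mmol/kg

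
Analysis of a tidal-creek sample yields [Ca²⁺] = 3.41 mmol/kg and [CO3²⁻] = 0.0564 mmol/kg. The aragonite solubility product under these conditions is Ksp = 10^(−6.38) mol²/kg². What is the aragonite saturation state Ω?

Ksp = 10^(−6.38) = 4.169×10^-7
Ω = [Ca²⁺][CO3²⁻]/Ksp = (3.41×10^-3)(0.0564×10^-3) / 4.169×10^-7 = 0.461

Ω = 0.461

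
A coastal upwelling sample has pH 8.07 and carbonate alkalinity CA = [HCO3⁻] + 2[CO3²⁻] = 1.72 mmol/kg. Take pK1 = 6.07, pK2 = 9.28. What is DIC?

DIC = 1.64 mmol/kg

CA = [HCO3⁻] + 2[CO3²⁻] = (α₁ + 2α₂)·DIC
At pH 8.07: [H⁺]/K1 = 10^-2.00 = 0.010000, K2/[H⁺] = 10^-1.21 = 0.061660
α₁ = 1/(1 + 0.010000 + 0.061660) = 1/1.0717 = 0.9331; α₂ = α₁·K2/[H⁺] = 0.05754
α₁ + 2α₂ = 1.0482
DIC = CA / (α₁ + 2α₂) = 1.72 / 1.0482 = 1.64 mmol/kg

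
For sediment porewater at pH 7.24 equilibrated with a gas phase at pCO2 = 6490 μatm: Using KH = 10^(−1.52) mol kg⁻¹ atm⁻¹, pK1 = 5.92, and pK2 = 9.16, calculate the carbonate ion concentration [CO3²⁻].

[CO2*] = KH · pCO2 = 10^(−1.52) × 6490×10^-6 = 1.960×10^-4 mol/kg
α₀ = 1/(1 + K1/[H⁺] + K1K2/[H⁺]²) = 1/(1 + 10^+1.32 + 10^-0.60) = 0.04516
DIC = [CO2*]/α₀ = 1.960×10^-4 / 0.04516 = 4.340 mmol/kg
[CO3²⁻] = α₂·DIC; α₂ = 0.01134, so [CO3²⁻] = 0.01134 × 4.340 = 0.0492 mmol/kg

[CO3²⁻] = 0.0492 mmol/kg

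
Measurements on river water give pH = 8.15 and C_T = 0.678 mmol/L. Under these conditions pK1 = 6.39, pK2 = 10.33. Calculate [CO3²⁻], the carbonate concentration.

[CO3²⁻] = 4.37 μmol/L

α₂ = 1 / (1 + [H⁺]/K2 + [H⁺]²/(K1K2)) = 1 / (1 + 10^+2.18 + 10^+0.42)
   = 1 / (1 + 151.36 + 2.6303) = 1/154.99 = 0.006452
[CO3²⁻] = α₂ × DIC = 0.006452 × 0.678 = 0.00437 mmol/L = 4.37 μmol/L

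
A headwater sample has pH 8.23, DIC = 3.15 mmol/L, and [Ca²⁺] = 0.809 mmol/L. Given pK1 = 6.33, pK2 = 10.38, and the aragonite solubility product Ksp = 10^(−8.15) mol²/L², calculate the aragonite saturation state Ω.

α₂ = 1 / (1 + [H⁺]/K2 + [H⁺]²/(K1K2)) = 1 / (1 + 10^+2.15 + 10^+0.25)
   = 1 / (1 + 141.25 + 1.7783) = 1/144.03 = 0.006943
[CO3²⁻] = α₂ × DIC = 0.006943 × 3.15 = 0.02187 mmol/L
Ksp = 10^(−8.15) = 7.079×10^-9
Ω = [Ca²⁺][CO3²⁻]/Ksp = (0.809×10^-3)(2.187×10^-5) / 7.079×10^-9 = 2.50

Ω = 2.50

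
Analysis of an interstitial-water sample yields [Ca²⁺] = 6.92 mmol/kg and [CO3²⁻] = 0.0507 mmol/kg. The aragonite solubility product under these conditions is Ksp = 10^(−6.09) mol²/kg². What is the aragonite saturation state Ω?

Ksp = 10^(−6.09) = 8.128×10^-7
Ω = [Ca²⁺][CO3²⁻]/Ksp = (6.92×10^-3)(0.0507×10^-3) / 8.128×10^-7 = 0.432

Ω = 0.432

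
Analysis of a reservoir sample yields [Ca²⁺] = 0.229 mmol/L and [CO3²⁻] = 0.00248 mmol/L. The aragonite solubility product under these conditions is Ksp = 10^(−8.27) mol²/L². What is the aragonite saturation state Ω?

Ω = 0.106

Ksp = 10^(−8.27) = 5.370×10^-9
Ω = [Ca²⁺][CO3²⁻]/Ksp = (0.229×10^-3)(0.00248×10^-3) / 5.370×10^-9 = 0.106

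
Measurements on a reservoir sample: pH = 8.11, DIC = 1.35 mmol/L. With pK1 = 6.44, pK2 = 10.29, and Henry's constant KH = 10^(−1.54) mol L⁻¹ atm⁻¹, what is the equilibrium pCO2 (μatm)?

α₀ = 1 / (1 + K1/[H⁺] + K1K2/[H⁺]²) = 1 / (1 + 10^+1.67 + 10^-0.51)
   = 1 / (1 + 46.774 + 0.30903) = 1/48.083 = 0.02080
[CO2*] = α₀ × DIC = 0.02080 × 1.35 = 0.02808 mmol/L
pCO2 = [CO2*]/KH = 2.808×10^-5 / 2.884×10^-2 = 974 μatm

pCO2 = 974 μatm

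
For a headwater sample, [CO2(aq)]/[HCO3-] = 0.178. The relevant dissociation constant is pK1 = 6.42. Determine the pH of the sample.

pH = 7.17

From K1 = [H⁺][HCO3-]/[CO2(aq)]:  pH = pK1 − log₁₀([CO2(aq)]/[HCO3-])
log₁₀(0.178) = -0.750
pH = 6.42 − (-0.750) = 7.17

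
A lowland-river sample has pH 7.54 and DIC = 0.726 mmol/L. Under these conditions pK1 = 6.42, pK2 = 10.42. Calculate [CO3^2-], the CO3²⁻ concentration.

[CO3²⁻] = 0.888 μmol/L

α₂ = 1 / (1 + [H⁺]/K2 + [H⁺]²/(K1K2)) = 1 / (1 + 10^+2.88 + 10^+1.76)
   = 1 / (1 + 758.58 + 57.544) = 1/817.12 = 0.001224
[CO3²⁻] = α₂ × DIC = 0.001224 × 0.726 = 0.000888 mmol/L = 0.888 μmol/L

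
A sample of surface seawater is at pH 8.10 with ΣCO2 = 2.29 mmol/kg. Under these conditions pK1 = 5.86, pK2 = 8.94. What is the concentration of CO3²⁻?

[CO3²⁻] = 0.288 mmol/kg

α₂ = 1 / (1 + [H⁺]/K2 + [H⁺]²/(K1K2)) = 1 / (1 + 10^+0.84 + 10^-1.40)
   = 1 / (1 + 6.9183 + 0.039811) = 1/7.9581 = 0.1257
[CO3²⁻] = α₂ × DIC = 0.1257 × 2.29 = 0.288 mmol/kg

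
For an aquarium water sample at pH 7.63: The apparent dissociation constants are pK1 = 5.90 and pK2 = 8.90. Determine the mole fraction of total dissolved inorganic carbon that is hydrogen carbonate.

α₁ = 1 / (1 + [H⁺]/K1 + K2/[H⁺]) = 1 / (1 + 10^-1.73 + 10^-1.27)
   = 1 / (1 + 0.018621 + 0.053703) = 1/1.0723 = 0.9326

α₁ = 0.933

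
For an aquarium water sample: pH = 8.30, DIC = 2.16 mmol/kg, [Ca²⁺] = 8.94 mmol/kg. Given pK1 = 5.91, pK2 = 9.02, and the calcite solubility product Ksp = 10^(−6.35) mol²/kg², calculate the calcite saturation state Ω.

Ω = 6.90

α₂ = 1 / (1 + [H⁺]/K2 + [H⁺]²/(K1K2)) = 1 / (1 + 10^+0.72 + 10^-1.67)
   = 1 / (1 + 5.2481 + 0.021380) = 1/6.2695 = 0.1595
[CO3²⁻] = α₂ × DIC = 0.1595 × 2.16 = 0.3445 mmol/kg
Ksp = 10^(−6.35) = 4.467×10^-7
Ω = [Ca²⁺][CO3²⁻]/Ksp = (8.94×10^-3)(3.445×10^-4) / 4.467×10^-7 = 6.90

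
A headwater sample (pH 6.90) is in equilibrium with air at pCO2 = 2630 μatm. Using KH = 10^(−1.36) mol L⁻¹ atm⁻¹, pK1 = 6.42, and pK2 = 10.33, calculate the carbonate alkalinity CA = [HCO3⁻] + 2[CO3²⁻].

[CO2*] = KH · pCO2 = 10^(−1.36) × 2630×10^-6 = 1.148×10^-4 mol/L
α₀ = 1/(1 + K1/[H⁺] + K1K2/[H⁺]²) = 1/(1 + 10^+0.48 + 10^-2.95) = 0.2487
DIC = [CO2*]/α₀ = 1.148×10^-4 / 0.2487 = 0.4616 mmol/L
CA = (α₁ + 2α₂)·DIC = (0.7510 + 2×0.0002790) × 0.4616 = 0.347 mmol/L

CA = 0.347 mmol/L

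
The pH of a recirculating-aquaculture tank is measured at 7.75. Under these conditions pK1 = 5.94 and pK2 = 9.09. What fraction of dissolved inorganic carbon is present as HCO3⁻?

α₁ = 1 / (1 + [H⁺]/K1 + K2/[H⁺]) = 1 / (1 + 10^-1.81 + 10^-1.34)
   = 1 / (1 + 0.015488 + 0.045709) = 1/1.0612 = 0.9423

α₁ = 0.942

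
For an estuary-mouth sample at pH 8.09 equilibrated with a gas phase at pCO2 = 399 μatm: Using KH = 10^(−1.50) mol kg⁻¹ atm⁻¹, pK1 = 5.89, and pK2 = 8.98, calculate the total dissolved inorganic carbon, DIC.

[CO2*] = KH · pCO2 = 10^(−1.50) × 399×10^-6 = 1.262×10^-5 mol/kg
α₀ = 1/(1 + K1/[H⁺] + K1K2/[H⁺]²) = 1/(1 + 10^+2.20 + 10^+1.31) = 0.005558
DIC = [CO2*]/α₀ = 1.262×10^-5 / 0.005558 = 2.27 mmol/kg

DIC = 2.27 mmol/kg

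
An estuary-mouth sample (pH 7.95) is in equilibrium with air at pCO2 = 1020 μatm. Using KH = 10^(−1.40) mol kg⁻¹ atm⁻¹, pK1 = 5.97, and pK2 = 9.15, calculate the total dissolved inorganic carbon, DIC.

[CO2*] = KH · pCO2 = 10^(−1.40) × 1020×10^-6 = 4.061×10^-5 mol/kg
α₀ = 1/(1 + K1/[H⁺] + K1K2/[H⁺]²) = 1/(1 + 10^+1.98 + 10^+0.78) = 0.009754
DIC = [CO2*]/α₀ = 4.061×10^-5 / 0.009754 = 4.16 mmol/kg

DIC = 4.16 mmol/kg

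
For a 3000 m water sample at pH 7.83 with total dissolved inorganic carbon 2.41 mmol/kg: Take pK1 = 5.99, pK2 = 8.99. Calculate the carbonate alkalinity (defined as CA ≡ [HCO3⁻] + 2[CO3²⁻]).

CA = 2.53 mmol/kg

CA = [HCO3⁻] + 2[CO3²⁻] = (α₁ + 2α₂)·DIC
At pH 7.83: [H⁺]/K1 = 10^-1.84 = 0.014454, K2/[H⁺] = 10^-1.16 = 0.069183
α₁ = 1/(1 + 0.014454 + 0.069183) = 1/1.0836 = 0.9228; α₂ = α₁·K2/[H⁺] = 0.06384
α₁ + 2α₂ = 1.0505
CA = 1.0505 × 2.41 = 2.53 mmol/kg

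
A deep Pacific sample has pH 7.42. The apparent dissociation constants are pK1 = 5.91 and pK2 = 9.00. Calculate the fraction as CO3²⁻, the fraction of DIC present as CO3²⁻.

α₂ = 0.0249

α₂ = 1 / (1 + [H⁺]/K2 + [H⁺]²/(K1K2)) = 1 / (1 + 10^+1.58 + 10^+0.07)
   = 1 / (1 + 38.019 + 1.1749) = 1/40.194 = 0.02488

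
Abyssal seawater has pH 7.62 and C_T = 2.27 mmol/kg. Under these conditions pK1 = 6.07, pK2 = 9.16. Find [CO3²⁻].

[CO3²⁻] = 0.0619 mmol/kg

α₂ = 1 / (1 + [H⁺]/K2 + [H⁺]²/(K1K2)) = 1 / (1 + 10^+1.54 + 10^-0.01)
   = 1 / (1 + 34.674 + 0.97724) = 1/36.651 = 0.02728
[CO3²⁻] = α₂ × DIC = 0.02728 × 2.27 = 0.0619 mmol/kg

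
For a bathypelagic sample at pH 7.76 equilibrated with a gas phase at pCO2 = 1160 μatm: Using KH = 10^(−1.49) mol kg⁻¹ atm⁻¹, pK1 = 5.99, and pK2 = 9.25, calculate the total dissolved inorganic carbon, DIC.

[CO2*] = KH · pCO2 = 10^(−1.49) × 1160×10^-6 = 3.754×10^-5 mol/kg
α₀ = 1/(1 + K1/[H⁺] + K1K2/[H⁺]²) = 1/(1 + 10^+1.77 + 10^+0.28) = 0.01618
DIC = [CO2*]/α₀ = 3.754×10^-5 / 0.01618 = 2.32 mmol/kg

DIC = 2.32 mmol/kg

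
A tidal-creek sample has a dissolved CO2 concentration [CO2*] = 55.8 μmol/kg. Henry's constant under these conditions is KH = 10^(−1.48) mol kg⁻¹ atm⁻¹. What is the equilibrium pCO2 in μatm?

pCO2 = 1690 μatm

KH = 10^(−1.48) = 3.311×10^-2 mol kg⁻¹ atm⁻¹
pCO2 = [CO2*]/KH = 55.8×10^-6 / 3.311×10^-2 = 1.69×10^-3 atm = 1690 μatm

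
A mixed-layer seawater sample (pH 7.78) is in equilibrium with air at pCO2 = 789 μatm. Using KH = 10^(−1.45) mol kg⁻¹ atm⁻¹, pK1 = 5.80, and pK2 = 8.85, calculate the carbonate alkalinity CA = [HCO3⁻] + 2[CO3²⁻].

CA = 3.13 mmol/kg

[CO2*] = KH · pCO2 = 10^(−1.45) × 789×10^-6 = 2.799×10^-5 mol/kg
α₀ = 1/(1 + K1/[H⁺] + K1K2/[H⁺]²) = 1/(1 + 10^+1.98 + 10^+0.91) = 0.009558
DIC = [CO2*]/α₀ = 2.799×10^-5 / 0.009558 = 2.929 mmol/kg
CA = (α₁ + 2α₂)·DIC = (0.9128 + 2×0.07769) × 2.929 = 3.13 mmol/kg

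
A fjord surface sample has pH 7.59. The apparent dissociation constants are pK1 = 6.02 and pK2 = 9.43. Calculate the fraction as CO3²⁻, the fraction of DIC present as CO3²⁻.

α₂ = 1 / (1 + [H⁺]/K2 + [H⁺]²/(K1K2)) = 1 / (1 + 10^+1.84 + 10^+0.27)
   = 1 / (1 + 69.183 + 1.8621) = 1/72.045 = 0.01388

α₂ = 0.0139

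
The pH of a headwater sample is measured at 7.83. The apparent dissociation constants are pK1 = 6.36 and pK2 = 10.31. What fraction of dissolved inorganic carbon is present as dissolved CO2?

α₀ = 0.0327

α₀ = 1 / (1 + K1/[H⁺] + K1K2/[H⁺]²) = 1 / (1 + 10^+1.47 + 10^-1.01)
   = 1 / (1 + 29.512 + 0.097724) = 1/30.610 = 0.03267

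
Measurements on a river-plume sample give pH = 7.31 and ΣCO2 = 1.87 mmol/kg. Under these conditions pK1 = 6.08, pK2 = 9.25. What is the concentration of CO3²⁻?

[CO3²⁻] = 0.0201 mmol/kg

α₂ = 1 / (1 + [H⁺]/K2 + [H⁺]²/(K1K2)) = 1 / (1 + 10^+1.94 + 10^+0.71)
   = 1 / (1 + 87.096 + 5.1286) = 1/93.225 = 0.01073
[CO3²⁻] = α₂ × DIC = 0.01073 × 1.87 = 0.0201 mmol/kg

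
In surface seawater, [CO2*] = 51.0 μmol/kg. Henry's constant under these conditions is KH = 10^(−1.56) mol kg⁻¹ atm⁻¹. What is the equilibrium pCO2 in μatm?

pCO2 = 1850 μatm

KH = 10^(−1.56) = 2.754×10^-2 mol kg⁻¹ atm⁻¹
pCO2 = [CO2*]/KH = 51.0×10^-6 / 2.754×10^-2 = 1.85×10^-3 atm = 1850 μatm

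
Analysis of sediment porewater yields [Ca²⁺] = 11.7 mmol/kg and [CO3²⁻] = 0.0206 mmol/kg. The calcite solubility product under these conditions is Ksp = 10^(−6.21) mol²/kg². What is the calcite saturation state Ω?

Ksp = 10^(−6.21) = 6.166×10^-7
Ω = [Ca²⁺][CO3²⁻]/Ksp = (11.7×10^-3)(0.0206×10^-3) / 6.166×10^-7 = 0.391

Ω = 0.391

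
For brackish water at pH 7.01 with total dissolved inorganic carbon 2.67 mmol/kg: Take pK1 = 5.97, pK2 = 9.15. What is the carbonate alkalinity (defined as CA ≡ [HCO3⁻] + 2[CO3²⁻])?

CA = 2.47 mmol/kg

CA = [HCO3⁻] + 2[CO3²⁻] = (α₁ + 2α₂)·DIC
At pH 7.01: [H⁺]/K1 = 10^-1.04 = 0.091201, K2/[H⁺] = 10^-2.14 = 0.0072444
α₁ = 1/(1 + 0.091201 + 0.0072444) = 1/1.0984 = 0.9104; α₂ = α₁·K2/[H⁺] = 0.006595
α₁ + 2α₂ = 0.9236
CA = 0.9236 × 2.67 = 2.47 mmol/kg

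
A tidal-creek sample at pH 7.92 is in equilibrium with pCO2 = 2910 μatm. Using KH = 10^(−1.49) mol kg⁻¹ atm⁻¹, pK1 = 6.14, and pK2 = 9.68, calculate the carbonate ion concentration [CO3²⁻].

[CO3²⁻] = 0.0986 mmol/kg

[CO2*] = KH · pCO2 = 10^(−1.49) × 2910×10^-6 = 9.417×10^-5 mol/kg
α₀ = 1/(1 + K1/[H⁺] + K1K2/[H⁺]²) = 1/(1 + 10^+1.78 + 10^+0.02) = 0.01605
DIC = [CO2*]/α₀ = 9.417×10^-5 / 0.01605 = 5.867 mmol/kg
[CO3²⁻] = α₂·DIC; α₂ = 0.01681, so [CO3²⁻] = 0.01681 × 5.867 = 0.0986 mmol/kg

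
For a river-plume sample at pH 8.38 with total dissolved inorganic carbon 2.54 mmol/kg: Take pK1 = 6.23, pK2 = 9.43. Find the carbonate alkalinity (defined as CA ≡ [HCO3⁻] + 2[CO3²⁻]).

CA = 2.73 mmol/kg

CA = [HCO3⁻] + 2[CO3²⁻] = (α₁ + 2α₂)·DIC
At pH 8.38: [H⁺]/K1 = 10^-2.15 = 0.0070795, K2/[H⁺] = 10^-1.05 = 0.089125
α₁ = 1/(1 + 0.0070795 + 0.089125) = 1/1.0962 = 0.9122; α₂ = α₁·K2/[H⁺] = 0.08130
α₁ + 2α₂ = 1.0748
CA = 1.0748 × 2.54 = 2.73 mmol/kg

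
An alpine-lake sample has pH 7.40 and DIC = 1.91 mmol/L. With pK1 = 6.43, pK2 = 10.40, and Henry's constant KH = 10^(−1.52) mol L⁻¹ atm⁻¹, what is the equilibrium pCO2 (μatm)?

pCO2 = 6120 μatm

α₀ = 1 / (1 + K1/[H⁺] + K1K2/[H⁺]²) = 1 / (1 + 10^+0.97 + 10^-2.03)
   = 1 / (1 + 9.3325 + 0.0093325) = 1/10.342 = 0.09669
[CO2*] = α₀ × DIC = 0.09669 × 1.91 = 0.1847 mmol/L
pCO2 = [CO2*]/KH = 1.847×10^-4 / 3.020×10^-2 = 6120 μatm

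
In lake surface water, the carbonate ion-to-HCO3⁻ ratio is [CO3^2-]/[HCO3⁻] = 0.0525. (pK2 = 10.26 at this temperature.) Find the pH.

From K2 = [H⁺][CO3^2-]/[HCO3⁻]:  pH = pK2 + log₁₀([CO3^2-]/[HCO3⁻])
log₁₀(0.0525) = -1.280
pH = 10.26 + (-1.280) = 8.98

pH = 8.98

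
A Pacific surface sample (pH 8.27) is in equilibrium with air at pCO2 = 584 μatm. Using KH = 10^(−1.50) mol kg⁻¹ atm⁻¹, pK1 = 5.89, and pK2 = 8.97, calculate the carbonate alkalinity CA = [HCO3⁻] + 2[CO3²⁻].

[CO2*] = KH · pCO2 = 10^(−1.50) × 584×10^-6 = 1.847×10^-5 mol/kg
α₀ = 1/(1 + K1/[H⁺] + K1K2/[H⁺]²) = 1/(1 + 10^+2.38 + 10^+1.68) = 0.003463
DIC = [CO2*]/α₀ = 1.847×10^-5 / 0.003463 = 5.332 mmol/kg
CA = (α₁ + 2α₂)·DIC = (0.8308 + 2×0.1658) × 5.332 = 6.20 mmol/kg

CA = 6.20 mmol/kg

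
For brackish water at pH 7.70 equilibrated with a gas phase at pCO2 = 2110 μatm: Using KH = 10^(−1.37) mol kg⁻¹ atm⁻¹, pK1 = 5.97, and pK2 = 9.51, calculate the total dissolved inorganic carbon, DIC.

[CO2*] = KH · pCO2 = 10^(−1.37) × 2110×10^-6 = 9.001×10^-5 mol/kg
α₀ = 1/(1 + K1/[H⁺] + K1K2/[H⁺]²) = 1/(1 + 10^+1.73 + 10^-0.08) = 0.01801
DIC = [CO2*]/α₀ = 9.001×10^-5 / 0.01801 = 5.00 mmol/kg

DIC = 5.00 mmol/kg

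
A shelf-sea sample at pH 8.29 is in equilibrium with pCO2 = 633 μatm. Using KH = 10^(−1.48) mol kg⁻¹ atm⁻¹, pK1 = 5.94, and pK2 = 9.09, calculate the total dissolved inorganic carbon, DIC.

DIC = 5.46 mmol/kg

[CO2*] = KH · pCO2 = 10^(−1.48) × 633×10^-6 = 2.096×10^-5 mol/kg
α₀ = 1/(1 + K1/[H⁺] + K1K2/[H⁺]²) = 1/(1 + 10^+2.35 + 10^+1.55) = 0.003841
DIC = [CO2*]/α₀ = 2.096×10^-5 / 0.003841 = 5.46 mmol/kg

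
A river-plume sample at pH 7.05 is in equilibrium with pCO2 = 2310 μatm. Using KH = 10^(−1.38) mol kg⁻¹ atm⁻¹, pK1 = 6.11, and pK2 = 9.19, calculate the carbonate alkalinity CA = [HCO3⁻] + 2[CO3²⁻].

CA = 0.851 mmol/kg

[CO2*] = KH · pCO2 = 10^(−1.38) × 2310×10^-6 = 9.630×10^-5 mol/kg
α₀ = 1/(1 + K1/[H⁺] + K1K2/[H⁺]²) = 1/(1 + 10^+0.94 + 10^-1.20) = 0.1023
DIC = [CO2*]/α₀ = 9.630×10^-5 / 0.1023 = 0.9411 mmol/kg
CA = (α₁ + 2α₂)·DIC = (0.8912 + 2×0.006456) × 0.9411 = 0.851 mmol/kg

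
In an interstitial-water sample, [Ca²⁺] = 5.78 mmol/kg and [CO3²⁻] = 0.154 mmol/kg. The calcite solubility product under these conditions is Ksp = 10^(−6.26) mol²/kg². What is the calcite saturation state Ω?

Ω = 1.62

Ksp = 10^(−6.26) = 5.495×10^-7
Ω = [Ca²⁺][CO3²⁻]/Ksp = (5.78×10^-3)(0.154×10^-3) / 5.495×10^-7 = 1.62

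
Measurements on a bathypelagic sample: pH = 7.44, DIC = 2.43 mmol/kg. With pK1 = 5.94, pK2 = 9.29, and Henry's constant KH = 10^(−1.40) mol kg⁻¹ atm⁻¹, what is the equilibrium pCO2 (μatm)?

α₀ = 1 / (1 + K1/[H⁺] + K1K2/[H⁺]²) = 1 / (1 + 10^+1.50 + 10^-0.35)
   = 1 / (1 + 31.623 + 0.44668) = 1/33.069 = 0.03024
[CO2*] = α₀ × DIC = 0.03024 × 2.43 = 0.07348 mmol/kg
pCO2 = [CO2*]/KH = 7.348×10^-5 / 3.981×10^-2 = 1850 μatm

pCO2 = 1850 μatm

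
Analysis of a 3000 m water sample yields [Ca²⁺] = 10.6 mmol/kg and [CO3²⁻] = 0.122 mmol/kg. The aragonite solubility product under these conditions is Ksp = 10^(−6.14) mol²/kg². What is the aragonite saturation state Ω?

Ω = 1.79

Ksp = 10^(−6.14) = 7.244×10^-7
Ω = [Ca²⁺][CO3²⁻]/Ksp = (10.6×10^-3)(0.122×10^-3) / 7.244×10^-7 = 1.79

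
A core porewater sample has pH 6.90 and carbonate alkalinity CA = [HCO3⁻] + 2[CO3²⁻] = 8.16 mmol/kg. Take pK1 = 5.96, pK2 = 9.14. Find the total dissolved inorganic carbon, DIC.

DIC = 9.04 mmol/kg

CA = [HCO3⁻] + 2[CO3²⁻] = (α₁ + 2α₂)·DIC
At pH 6.90: [H⁺]/K1 = 10^-0.94 = 0.11482, K2/[H⁺] = 10^-2.24 = 0.0057544
α₁ = 1/(1 + 0.11482 + 0.0057544) = 1/1.1206 = 0.8924; α₂ = α₁·K2/[H⁺] = 0.005135
α₁ + 2α₂ = 0.9027
DIC = CA / (α₁ + 2α₂) = 8.16 / 0.9027 = 9.04 mmol/kg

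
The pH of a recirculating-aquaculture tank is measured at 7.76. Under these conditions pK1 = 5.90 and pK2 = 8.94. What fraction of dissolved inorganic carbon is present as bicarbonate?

α₁ = 1 / (1 + [H⁺]/K1 + K2/[H⁺]) = 1 / (1 + 10^-1.86 + 10^-1.18)
   = 1 / (1 + 0.013804 + 0.066069) = 1/1.0799 = 0.9260

α₁ = 0.926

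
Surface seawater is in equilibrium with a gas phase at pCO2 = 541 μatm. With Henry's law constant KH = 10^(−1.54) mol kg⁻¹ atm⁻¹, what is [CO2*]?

[CO2*] = 15.6 μmol/kg

KH = 10^(−1.54) = 2.884×10^-2 mol kg⁻¹ atm⁻¹
[CO2*] = KH · pCO2 = 2.884×10^-2 × 541×10^-6 atm = 1.56×10^-5 mol/kg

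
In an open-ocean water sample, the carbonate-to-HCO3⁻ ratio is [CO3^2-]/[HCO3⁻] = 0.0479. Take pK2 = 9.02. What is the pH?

pH = 7.70

From K2 = [H⁺][CO3^2-]/[HCO3⁻]:  pH = pK2 + log₁₀([CO3^2-]/[HCO3⁻])
log₁₀(0.0479) = -1.320
pH = 9.02 + (-1.320) = 7.70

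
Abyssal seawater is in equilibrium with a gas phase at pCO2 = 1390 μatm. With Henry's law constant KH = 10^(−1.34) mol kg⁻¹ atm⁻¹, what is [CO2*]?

[CO2*] = 63.5 μmol/kg

KH = 10^(−1.34) = 4.571×10^-2 mol kg⁻¹ atm⁻¹
[CO2*] = KH · pCO2 = 4.571×10^-2 × 1390×10^-6 atm = 6.35×10^-5 mol/kg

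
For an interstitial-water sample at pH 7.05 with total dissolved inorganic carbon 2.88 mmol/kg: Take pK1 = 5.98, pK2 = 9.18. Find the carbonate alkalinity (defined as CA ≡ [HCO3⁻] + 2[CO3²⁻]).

CA = 2.68 mmol/kg

CA = [HCO3⁻] + 2[CO3²⁻] = (α₁ + 2α₂)·DIC
At pH 7.05: [H⁺]/K1 = 10^-1.07 = 0.085114, K2/[H⁺] = 10^-2.13 = 0.0074131
α₁ = 1/(1 + 0.085114 + 0.0074131) = 1/1.0925 = 0.9153; α₂ = α₁·K2/[H⁺] = 0.006785
α₁ + 2α₂ = 0.9289
CA = 0.9289 × 2.88 = 2.68 mmol/kg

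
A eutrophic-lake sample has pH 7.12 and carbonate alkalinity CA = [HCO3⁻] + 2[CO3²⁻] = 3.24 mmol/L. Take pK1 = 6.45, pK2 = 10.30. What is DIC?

CA = [HCO3⁻] + 2[CO3²⁻] = (α₁ + 2α₂)·DIC
At pH 7.12: [H⁺]/K1 = 10^-0.67 = 0.21380, K2/[H⁺] = 10^-3.18 = 0.00066069
α₁ = 1/(1 + 0.21380 + 0.00066069) = 1/1.2145 = 0.8234; α₂ = α₁·K2/[H⁺] = 0.0005440
α₁ + 2α₂ = 0.8245
DIC = CA / (α₁ + 2α₂) = 3.24 / 0.8245 = 3.93 mmol/L

DIC = 3.93 mmol/L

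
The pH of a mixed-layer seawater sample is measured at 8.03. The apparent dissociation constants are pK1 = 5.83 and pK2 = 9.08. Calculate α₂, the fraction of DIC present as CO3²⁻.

α₂ = 0.0814

α₂ = 1 / (1 + [H⁺]/K2 + [H⁺]²/(K1K2)) = 1 / (1 + 10^+1.05 + 10^-1.15)
   = 1 / (1 + 11.220 + 0.070795) = 1/12.291 = 0.08136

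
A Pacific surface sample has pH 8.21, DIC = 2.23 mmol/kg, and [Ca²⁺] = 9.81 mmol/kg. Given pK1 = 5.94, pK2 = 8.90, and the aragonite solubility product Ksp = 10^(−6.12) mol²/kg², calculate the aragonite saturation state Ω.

α₂ = 1 / (1 + [H⁺]/K2 + [H⁺]²/(K1K2)) = 1 / (1 + 10^+0.69 + 10^-1.58)
   = 1 / (1 + 4.8978 + 0.026303) = 1/5.9241 = 0.1688
[CO3²⁻] = α₂ × DIC = 0.1688 × 2.23 = 0.3764 mmol/kg
Ksp = 10^(−6.12) = 7.586×10^-7
Ω = [Ca²⁺][CO3²⁻]/Ksp = (9.81×10^-3)(3.764×10^-4) / 7.586×10^-7 = 4.87

Ω = 4.87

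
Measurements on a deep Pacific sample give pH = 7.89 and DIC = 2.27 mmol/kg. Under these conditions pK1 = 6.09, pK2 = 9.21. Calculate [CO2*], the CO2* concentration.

[CO2*] = 0.0338 mmol/kg

α₀ = 1 / (1 + K1/[H⁺] + K1K2/[H⁺]²) = 1 / (1 + 10^+1.80 + 10^+0.48)
   = 1 / (1 + 63.096 + 3.0200) = 1/67.116 = 0.01490
[CO2*] = α₀ × DIC = 0.01490 × 2.27 = 0.0338 mmol/kg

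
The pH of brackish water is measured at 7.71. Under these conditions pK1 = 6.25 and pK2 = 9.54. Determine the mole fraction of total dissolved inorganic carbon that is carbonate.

α₂ = 0.0141

α₂ = 1 / (1 + [H⁺]/K2 + [H⁺]²/(K1K2)) = 1 / (1 + 10^+1.83 + 10^+0.37)
   = 1 / (1 + 67.608 + 2.3442) = 1/70.953 = 0.01409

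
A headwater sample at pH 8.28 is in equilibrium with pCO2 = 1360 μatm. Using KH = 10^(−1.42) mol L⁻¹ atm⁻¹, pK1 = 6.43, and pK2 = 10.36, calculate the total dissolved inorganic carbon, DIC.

DIC = 3.74 mmol/L

[CO2*] = KH · pCO2 = 10^(−1.42) × 1360×10^-6 = 5.171×10^-5 mol/L
α₀ = 1/(1 + K1/[H⁺] + K1K2/[H⁺]²) = 1/(1 + 10^+1.85 + 10^-0.23) = 0.01382
DIC = [CO2*]/α₀ = 5.171×10^-5 / 0.01382 = 3.74 mmol/L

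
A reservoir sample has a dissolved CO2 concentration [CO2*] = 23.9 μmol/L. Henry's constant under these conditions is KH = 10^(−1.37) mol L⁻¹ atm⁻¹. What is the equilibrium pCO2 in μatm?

pCO2 = 560 μatm

KH = 10^(−1.37) = 4.266×10^-2 mol L⁻¹ atm⁻¹
pCO2 = [CO2*]/KH = 23.9×10^-6 / 4.266×10^-2 = 5.60×10^-4 atm = 560 μatm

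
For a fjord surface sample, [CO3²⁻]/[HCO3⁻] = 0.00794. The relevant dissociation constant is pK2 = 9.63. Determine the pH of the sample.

From K2 = [H⁺][CO3²⁻]/[HCO3⁻]:  pH = pK2 + log₁₀([CO3²⁻]/[HCO3⁻])
log₁₀(0.00794) = -2.100
pH = 9.63 + (-2.100) = 7.53

pH = 7.53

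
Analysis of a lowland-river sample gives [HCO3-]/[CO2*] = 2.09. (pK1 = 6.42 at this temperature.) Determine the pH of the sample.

pH = 6.74

From K1 = [H⁺][HCO3-]/[CO2*]:  pH = pK1 + log₁₀([HCO3-]/[CO2*])
log₁₀(2.09) = +0.320
pH = 6.42 + (+0.320) = 6.74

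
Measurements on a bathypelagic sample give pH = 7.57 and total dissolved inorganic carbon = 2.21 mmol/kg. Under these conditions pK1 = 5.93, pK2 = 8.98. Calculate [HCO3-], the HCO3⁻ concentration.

α₁ = 1 / (1 + [H⁺]/K1 + K2/[H⁺]) = 1 / (1 + 10^-1.64 + 10^-1.41)
   = 1 / (1 + 0.022909 + 0.038905) = 1/1.0618 = 0.9418
[HCO3⁻] = α₁ × DIC = 0.9418 × 2.21 = 2.08 mmol/kg

[HCO3⁻] = 2.08 mmol/kg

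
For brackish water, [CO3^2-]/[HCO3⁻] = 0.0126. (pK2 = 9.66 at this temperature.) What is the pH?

From K2 = [H⁺][CO3^2-]/[HCO3⁻]:  pH = pK2 + log₁₀([CO3^2-]/[HCO3⁻])
log₁₀(0.0126) = -1.900
pH = 9.66 + (-1.900) = 7.76

pH = 7.76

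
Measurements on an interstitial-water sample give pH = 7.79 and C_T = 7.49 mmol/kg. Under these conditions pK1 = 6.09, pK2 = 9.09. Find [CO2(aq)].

[CO2*] = 0.140 mmol/kg

α₀ = 1 / (1 + K1/[H⁺] + K1K2/[H⁺]²) = 1 / (1 + 10^+1.70 + 10^+0.40)
   = 1 / (1 + 50.119 + 2.5119) = 1/53.631 = 0.01865
[CO2*] = α₀ × DIC = 0.01865 × 7.49 = 0.140 mmol/kg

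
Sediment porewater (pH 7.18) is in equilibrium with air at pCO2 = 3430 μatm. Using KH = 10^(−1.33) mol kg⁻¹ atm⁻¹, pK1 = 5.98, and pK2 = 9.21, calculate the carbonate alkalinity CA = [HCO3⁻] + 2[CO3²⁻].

CA = 2.59 mmol/kg

[CO2*] = KH · pCO2 = 10^(−1.33) × 3430×10^-6 = 1.604×10^-4 mol/kg
α₀ = 1/(1 + K1/[H⁺] + K1K2/[H⁺]²) = 1/(1 + 10^+1.20 + 10^-0.83) = 0.05883
DIC = [CO2*]/α₀ = 1.604×10^-4 / 0.05883 = 2.727 mmol/kg
CA = (α₁ + 2α₂)·DIC = (0.9325 + 2×0.008702) × 2.727 = 2.59 mmol/kg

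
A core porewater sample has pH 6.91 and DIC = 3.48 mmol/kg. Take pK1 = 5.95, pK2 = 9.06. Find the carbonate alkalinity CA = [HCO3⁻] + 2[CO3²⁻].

CA = [HCO3⁻] + 2[CO3²⁻] = (α₁ + 2α₂)·DIC
At pH 6.91: [H⁺]/K1 = 10^-0.96 = 0.10965, K2/[H⁺] = 10^-2.15 = 0.0070795
α₁ = 1/(1 + 0.10965 + 0.0070795) = 1/1.1167 = 0.8955; α₂ = α₁·K2/[H⁺] = 0.006339
α₁ + 2α₂ = 0.9082
CA = 0.9082 × 3.48 = 3.16 mmol/kg

CA = 3.16 mmol/kg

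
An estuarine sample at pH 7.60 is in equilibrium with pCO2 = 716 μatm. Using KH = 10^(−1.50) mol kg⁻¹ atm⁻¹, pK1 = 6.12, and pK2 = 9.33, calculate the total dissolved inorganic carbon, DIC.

DIC = 0.719 mmol/kg

[CO2*] = KH · pCO2 = 10^(−1.50) × 716×10^-6 = 2.264×10^-5 mol/kg
α₀ = 1/(1 + K1/[H⁺] + K1K2/[H⁺]²) = 1/(1 + 10^+1.48 + 10^-0.25) = 0.03148
DIC = [CO2*]/α₀ = 2.264×10^-5 / 0.03148 = 0.719 mmol/kg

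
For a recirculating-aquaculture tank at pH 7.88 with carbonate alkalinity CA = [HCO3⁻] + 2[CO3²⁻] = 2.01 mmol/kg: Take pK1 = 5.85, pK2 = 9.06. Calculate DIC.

CA = [HCO3⁻] + 2[CO3²⁻] = (α₁ + 2α₂)·DIC
At pH 7.88: [H⁺]/K1 = 10^-2.03 = 0.0093325, K2/[H⁺] = 10^-1.18 = 0.066069
α₁ = 1/(1 + 0.0093325 + 0.066069) = 1/1.0754 = 0.9299; α₂ = α₁·K2/[H⁺] = 0.06144
α₁ + 2α₂ = 1.0528
DIC = CA / (α₁ + 2α₂) = 2.01 / 1.0528 = 1.91 mmol/kg

DIC = 1.91 mmol/kg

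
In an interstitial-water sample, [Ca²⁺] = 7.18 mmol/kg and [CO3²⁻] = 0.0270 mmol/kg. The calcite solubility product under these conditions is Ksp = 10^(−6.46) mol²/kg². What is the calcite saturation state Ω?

Ω = 0.559

Ksp = 10^(−6.46) = 3.467×10^-7
Ω = [Ca²⁺][CO3²⁻]/Ksp = (7.18×10^-3)(0.0270×10^-3) / 3.467×10^-7 = 0.559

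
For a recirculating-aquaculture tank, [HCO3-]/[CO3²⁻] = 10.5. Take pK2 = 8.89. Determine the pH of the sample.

pH = 7.87

From K2 = [H⁺][CO3²⁻]/[HCO3-]:  pH = pK2 − log₁₀([HCO3-]/[CO3²⁻])
log₁₀(10.5) = +1.021
pH = 8.89 − (+1.021) = 7.87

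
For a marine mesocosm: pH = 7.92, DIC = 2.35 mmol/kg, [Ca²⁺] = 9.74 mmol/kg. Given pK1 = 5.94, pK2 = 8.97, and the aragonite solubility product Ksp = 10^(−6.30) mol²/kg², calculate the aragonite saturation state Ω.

Ω = 3.70

α₂ = 1 / (1 + [H⁺]/K2 + [H⁺]²/(K1K2)) = 1 / (1 + 10^+1.05 + 10^-0.93)
   = 1 / (1 + 11.220 + 0.11749) = 1/12.338 = 0.08105
[CO3²⁻] = α₂ × DIC = 0.08105 × 2.35 = 0.1905 mmol/kg
Ksp = 10^(−6.30) = 5.012×10^-7
Ω = [Ca²⁺][CO3²⁻]/Ksp = (9.74×10^-3)(1.905×10^-4) / 5.012×10^-7 = 3.70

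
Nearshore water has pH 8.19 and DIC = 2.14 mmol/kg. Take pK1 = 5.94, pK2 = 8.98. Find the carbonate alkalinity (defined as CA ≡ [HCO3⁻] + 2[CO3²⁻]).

CA = [HCO3⁻] + 2[CO3²⁻] = (α₁ + 2α₂)·DIC
At pH 8.19: [H⁺]/K1 = 10^-2.25 = 0.0056234, K2/[H⁺] = 10^-0.79 = 0.16218
α₁ = 1/(1 + 0.0056234 + 0.16218) = 1/1.1678 = 0.8563; α₂ = α₁·K2/[H⁺] = 0.1389
α₁ + 2α₂ = 1.1341
CA = 1.1341 × 2.14 = 2.43 mmol/kg

CA = 2.43 mmol/kg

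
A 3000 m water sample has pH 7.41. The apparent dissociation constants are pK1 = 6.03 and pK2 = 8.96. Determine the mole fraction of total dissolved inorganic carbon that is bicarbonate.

α₁ = 1 / (1 + [H⁺]/K1 + K2/[H⁺]) = 1 / (1 + 10^-1.38 + 10^-1.55)
   = 1 / (1 + 0.041687 + 0.028184) = 1/1.0699 = 0.9347

α₁ = 0.935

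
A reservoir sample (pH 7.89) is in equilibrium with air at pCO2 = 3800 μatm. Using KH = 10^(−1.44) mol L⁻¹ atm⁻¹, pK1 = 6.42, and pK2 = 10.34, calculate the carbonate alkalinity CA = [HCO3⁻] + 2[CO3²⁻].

CA = 4.10 mmol/L

[CO2*] = KH · pCO2 = 10^(−1.44) × 3800×10^-6 = 1.380×10^-4 mol/L
α₀ = 1/(1 + K1/[H⁺] + K1K2/[H⁺]²) = 1/(1 + 10^+1.47 + 10^-0.98) = 0.03266
DIC = [CO2*]/α₀ = 1.380×10^-4 / 0.03266 = 4.224 mmol/L
CA = (α₁ + 2α₂)·DIC = (0.9639 + 2×0.003420) × 4.224 = 4.10 mmol/L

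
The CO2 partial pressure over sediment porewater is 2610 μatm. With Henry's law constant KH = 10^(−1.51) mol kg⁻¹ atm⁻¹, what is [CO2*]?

KH = 10^(−1.51) = 3.090×10^-2 mol kg⁻¹ atm⁻¹
[CO2*] = KH · pCO2 = 3.090×10^-2 × 2610×10^-6 atm = 8.07×10^-5 mol/kg

[CO2*] = 80.7 μmol/kg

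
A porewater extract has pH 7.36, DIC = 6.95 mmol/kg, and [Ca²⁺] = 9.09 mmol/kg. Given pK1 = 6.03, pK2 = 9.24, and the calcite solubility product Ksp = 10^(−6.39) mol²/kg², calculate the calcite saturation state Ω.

α₂ = 1 / (1 + [H⁺]/K2 + [H⁺]²/(K1K2)) = 1 / (1 + 10^+1.88 + 10^+0.55)
   = 1 / (1 + 75.858 + 3.5481) = 1/80.406 = 0.01244
[CO3²⁻] = α₂ × DIC = 0.01244 × 6.95 = 0.08644 mmol/kg
Ksp = 10^(−6.39) = 4.074×10^-7
Ω = [Ca²⁺][CO3²⁻]/Ksp = (9.09×10^-3)(8.644×10^-5) / 4.074×10^-7 = 1.93

Ω = 1.93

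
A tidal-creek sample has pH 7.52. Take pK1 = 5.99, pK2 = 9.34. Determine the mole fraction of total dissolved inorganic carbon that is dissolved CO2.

α₀ = 1 / (1 + K1/[H⁺] + K1K2/[H⁺]²) = 1 / (1 + 10^+1.53 + 10^-0.29)
   = 1 / (1 + 33.884 + 0.51286) = 1/35.397 = 0.02825

α₀ = 0.0283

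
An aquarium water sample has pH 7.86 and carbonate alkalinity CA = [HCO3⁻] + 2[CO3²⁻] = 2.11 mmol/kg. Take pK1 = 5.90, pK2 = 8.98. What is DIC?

DIC = 1.99 mmol/kg

CA = [HCO3⁻] + 2[CO3²⁻] = (α₁ + 2α₂)·DIC
At pH 7.86: [H⁺]/K1 = 10^-1.96 = 0.010965, K2/[H⁺] = 10^-1.12 = 0.075858
α₁ = 1/(1 + 0.010965 + 0.075858) = 1/1.0868 = 0.9201; α₂ = α₁·K2/[H⁺] = 0.06980
α₁ + 2α₂ = 1.0597
DIC = CA / (α₁ + 2α₂) = 2.11 / 1.0597 = 1.99 mmol/kg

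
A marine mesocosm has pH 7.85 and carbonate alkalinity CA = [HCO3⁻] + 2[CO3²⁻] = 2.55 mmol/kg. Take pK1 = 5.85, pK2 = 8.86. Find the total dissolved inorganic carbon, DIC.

DIC = 2.36 mmol/kg

CA = [HCO3⁻] + 2[CO3²⁻] = (α₁ + 2α₂)·DIC
At pH 7.85: [H⁺]/K1 = 10^-2.00 = 0.010000, K2/[H⁺] = 10^-1.01 = 0.097724
α₁ = 1/(1 + 0.010000 + 0.097724) = 1/1.1077 = 0.9028; α₂ = α₁·K2/[H⁺] = 0.08822
α₁ + 2α₂ = 1.0792
DIC = CA / (α₁ + 2α₂) = 2.55 / 1.0792 = 2.36 mmol/kg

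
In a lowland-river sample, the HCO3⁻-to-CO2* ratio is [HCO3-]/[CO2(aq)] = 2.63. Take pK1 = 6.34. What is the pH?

pH = 6.76

From K1 = [H⁺][HCO3-]/[CO2(aq)]:  pH = pK1 + log₁₀([HCO3-]/[CO2(aq)])
log₁₀(2.63) = +0.420
pH = 6.34 + (+0.420) = 6.76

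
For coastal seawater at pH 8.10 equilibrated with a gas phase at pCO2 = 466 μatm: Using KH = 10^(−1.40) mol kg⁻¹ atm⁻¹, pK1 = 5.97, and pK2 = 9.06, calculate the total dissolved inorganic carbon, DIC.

[CO2*] = KH · pCO2 = 10^(−1.40) × 466×10^-6 = 1.855×10^-5 mol/kg
α₀ = 1/(1 + K1/[H⁺] + K1K2/[H⁺]²) = 1/(1 + 10^+2.13 + 10^+1.17) = 0.006636
DIC = [CO2*]/α₀ = 1.855×10^-5 / 0.006636 = 2.80 mmol/kg

DIC = 2.80 mmol/kg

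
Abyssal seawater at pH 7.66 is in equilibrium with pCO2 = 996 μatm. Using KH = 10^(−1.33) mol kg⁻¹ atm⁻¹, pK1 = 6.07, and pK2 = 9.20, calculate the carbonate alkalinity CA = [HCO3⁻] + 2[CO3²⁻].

CA = 1.92 mmol/kg

[CO2*] = KH · pCO2 = 10^(−1.33) × 996×10^-6 = 4.659×10^-5 mol/kg
α₀ = 1/(1 + K1/[H⁺] + K1K2/[H⁺]²) = 1/(1 + 10^+1.59 + 10^+0.05) = 0.02437
DIC = [CO2*]/α₀ = 4.659×10^-5 / 0.02437 = 1.911 mmol/kg
CA = (α₁ + 2α₂)·DIC = (0.9483 + 2×0.02735) × 1.911 = 1.92 mmol/kg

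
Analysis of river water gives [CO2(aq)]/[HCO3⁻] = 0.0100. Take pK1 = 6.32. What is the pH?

From K1 = [H⁺][HCO3⁻]/[CO2(aq)]:  pH = pK1 − log₁₀([CO2(aq)]/[HCO3⁻])
log₁₀(0.0100) = -2.000
pH = 6.32 − (-2.000) = 8.32

pH = 8.32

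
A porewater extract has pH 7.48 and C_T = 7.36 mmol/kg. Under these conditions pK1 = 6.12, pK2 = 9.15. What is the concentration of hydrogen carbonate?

[HCO3⁻] = 6.91 mmol/kg

α₁ = 1 / (1 + [H⁺]/K1 + K2/[H⁺]) = 1 / (1 + 10^-1.36 + 10^-1.67)
   = 1 / (1 + 0.043652 + 0.021380) = 1/1.0650 = 0.9389
[HCO3⁻] = α₁ × DIC = 0.9389 × 7.36 = 6.91 mmol/kg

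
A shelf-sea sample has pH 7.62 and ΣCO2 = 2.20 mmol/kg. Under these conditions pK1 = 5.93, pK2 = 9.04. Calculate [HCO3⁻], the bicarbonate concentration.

[HCO3⁻] = 2.08 mmol/kg

α₁ = 1 / (1 + [H⁺]/K1 + K2/[H⁺]) = 1 / (1 + 10^-1.69 + 10^-1.42)
   = 1 / (1 + 0.020417 + 0.038019) = 1/1.0584 = 0.9448
[HCO3⁻] = α₁ × DIC = 0.9448 × 2.20 = 2.08 mmol/kg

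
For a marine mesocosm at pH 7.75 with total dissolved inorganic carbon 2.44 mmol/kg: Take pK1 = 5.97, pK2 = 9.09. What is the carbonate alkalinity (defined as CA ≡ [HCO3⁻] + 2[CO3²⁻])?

CA = 2.51 mmol/kg

CA = [HCO3⁻] + 2[CO3²⁻] = (α₁ + 2α₂)·DIC
At pH 7.75: [H⁺]/K1 = 10^-1.78 = 0.016596, K2/[H⁺] = 10^-1.34 = 0.045709
α₁ = 1/(1 + 0.016596 + 0.045709) = 1/1.0623 = 0.9413; α₂ = α₁·K2/[H⁺] = 0.04303
α₁ + 2α₂ = 1.0274
CA = 1.0274 × 2.44 = 2.51 mmol/kg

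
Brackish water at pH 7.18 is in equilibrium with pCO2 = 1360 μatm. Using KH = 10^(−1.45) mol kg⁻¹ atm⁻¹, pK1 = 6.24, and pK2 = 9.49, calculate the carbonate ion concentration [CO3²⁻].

[CO2*] = KH · pCO2 = 10^(−1.45) × 1360×10^-6 = 4.825×10^-5 mol/kg
α₀ = 1/(1 + K1/[H⁺] + K1K2/[H⁺]²) = 1/(1 + 10^+0.94 + 10^-1.37) = 0.1025
DIC = [CO2*]/α₀ = 4.825×10^-5 / 0.1025 = 0.4706 mmol/kg
[CO3²⁻] = α₂·DIC; α₂ = 0.004374, so [CO3²⁻] = 0.004374 × 0.4706 = 0.00206 mmol/kg = 2.06 μmol/kg

[CO3²⁻] = 2.06 μmol/kg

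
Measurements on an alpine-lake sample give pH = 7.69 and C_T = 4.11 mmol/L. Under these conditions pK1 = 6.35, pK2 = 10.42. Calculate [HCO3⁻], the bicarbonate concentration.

[HCO3⁻] = 3.92 mmol/L

α₁ = 1 / (1 + [H⁺]/K1 + K2/[H⁺]) = 1 / (1 + 10^-1.34 + 10^-2.73)
   = 1 / (1 + 0.045709 + 0.0018621) = 1/1.0476 = 0.9546
[HCO3⁻] = α₁ × DIC = 0.9546 × 4.11 = 3.92 mmol/L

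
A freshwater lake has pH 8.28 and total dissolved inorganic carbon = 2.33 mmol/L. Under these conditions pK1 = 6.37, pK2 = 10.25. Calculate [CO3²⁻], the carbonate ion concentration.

[CO3²⁻] = 0.0244 mmol/L

α₂ = 1 / (1 + [H⁺]/K2 + [H⁺]²/(K1K2)) = 1 / (1 + 10^+1.97 + 10^+0.06)
   = 1 / (1 + 93.325 + 1.1482) = 1/95.474 = 0.01047
[CO3²⁻] = α₂ × DIC = 0.01047 × 2.33 = 0.0244 mmol/L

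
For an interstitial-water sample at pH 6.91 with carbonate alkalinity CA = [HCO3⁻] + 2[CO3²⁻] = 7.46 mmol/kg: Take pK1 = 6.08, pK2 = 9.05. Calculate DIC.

CA = [HCO3⁻] + 2[CO3²⁻] = (α₁ + 2α₂)·DIC
At pH 6.91: [H⁺]/K1 = 10^-0.83 = 0.14791, K2/[H⁺] = 10^-2.14 = 0.0072444
α₁ = 1/(1 + 0.14791 + 0.0072444) = 1/1.1552 = 0.8657; α₂ = α₁·K2/[H⁺] = 0.006271
α₁ + 2α₂ = 0.8782
DIC = CA / (α₁ + 2α₂) = 7.46 / 0.8782 = 8.49 mmol/kg

DIC = 8.49 mmol/kg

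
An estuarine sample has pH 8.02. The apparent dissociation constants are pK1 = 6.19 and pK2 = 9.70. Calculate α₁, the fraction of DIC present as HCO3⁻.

α₁ = 0.966

α₁ = 1 / (1 + [H⁺]/K1 + K2/[H⁺]) = 1 / (1 + 10^-1.83 + 10^-1.68)
   = 1 / (1 + 0.014791 + 0.020893) = 1/1.0357 = 0.9655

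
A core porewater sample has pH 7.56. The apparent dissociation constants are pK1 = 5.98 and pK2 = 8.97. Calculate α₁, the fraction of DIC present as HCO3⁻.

α₁ = 1 / (1 + [H⁺]/K1 + K2/[H⁺]) = 1 / (1 + 10^-1.58 + 10^-1.41)
   = 1 / (1 + 0.026303 + 0.038905) = 1/1.0652 = 0.9388

α₁ = 0.939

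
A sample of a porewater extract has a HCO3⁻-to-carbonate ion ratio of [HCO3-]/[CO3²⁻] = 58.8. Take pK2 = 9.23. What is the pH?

From K2 = [H⁺][CO3²⁻]/[HCO3-]:  pH = pK2 − log₁₀([HCO3-]/[CO3²⁻])
log₁₀(58.8) = +1.769
pH = 9.23 − (+1.769) = 7.46

pH = 7.46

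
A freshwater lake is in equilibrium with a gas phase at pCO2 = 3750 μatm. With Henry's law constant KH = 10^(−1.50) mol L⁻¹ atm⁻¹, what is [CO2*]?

KH = 10^(−1.50) = 3.162×10^-2 mol L⁻¹ atm⁻¹
[CO2*] = KH · pCO2 = 3.162×10^-2 × 3750×10^-6 atm = 1.19×10^-4 mol/L

[CO2*] = 119 μmol/L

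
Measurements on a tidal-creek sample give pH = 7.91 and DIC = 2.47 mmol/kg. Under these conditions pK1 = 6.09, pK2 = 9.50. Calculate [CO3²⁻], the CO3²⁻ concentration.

α₂ = 1 / (1 + [H⁺]/K2 + [H⁺]²/(K1K2)) = 1 / (1 + 10^+1.59 + 10^-0.23)
   = 1 / (1 + 38.905 + 0.58884) = 1/40.493 = 0.02470
[CO3²⁻] = α₂ × DIC = 0.02470 × 2.47 = 0.0610 mmol/kg

[CO3²⁻] = 0.0610 mmol/kg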